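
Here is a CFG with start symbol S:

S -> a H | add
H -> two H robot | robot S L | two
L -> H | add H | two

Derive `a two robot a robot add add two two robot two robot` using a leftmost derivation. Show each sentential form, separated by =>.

S => a H => a two H robot => a two robot S L robot => a two robot a H L robot => a two robot a robot S L L robot => a two robot a robot add L L robot => a two robot a robot add add H L robot => a two robot a robot add add two H robot L robot => a two robot a robot add add two two robot L robot => a two robot a robot add add two two robot two robot

S => a H   [S -> a H]
a H => a two H robot   [H -> two H robot]
a two H robot => a two robot S L robot   [H -> robot S L]
a two robot S L robot => a two robot a H L robot   [S -> a H]
a two robot a H L robot => a two robot a robot S L L robot   [H -> robot S L]
a two robot a robot S L L robot => a two robot a robot add L L robot   [S -> add]
a two robot a robot add L L robot => a two robot a robot add add H L robot   [L -> add H]
a two robot a robot add add H L robot => a two robot a robot add add two H robot L robot   [H -> two H robot]
a two robot a robot add add two H robot L robot => a two robot a robot add add two two robot L robot   [H -> two]
a two robot a robot add add two two robot L robot => a two robot a robot add add two two robot two robot   [L -> two]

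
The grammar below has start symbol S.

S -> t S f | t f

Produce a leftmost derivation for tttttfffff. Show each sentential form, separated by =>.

S => tSf   [S -> t S f]
tSf => ttSff   [S -> t S f]
ttSff => tttSfff   [S -> t S f]
tttSfff => ttttSffff   [S -> t S f]
ttttSffff => tttttfffff   [S -> t f]

S => tSf => ttSff => tttSfff => ttttSffff => tttttfffff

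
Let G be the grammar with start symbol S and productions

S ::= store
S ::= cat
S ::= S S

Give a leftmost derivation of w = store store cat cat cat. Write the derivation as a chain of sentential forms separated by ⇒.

S ⇒ S S   [S ::= S S]
S S ⇒ S S S   [S ::= S S]
S S S ⇒ S S S S   [S ::= S S]
S S S S ⇒ store S S S   [S ::= store]
store S S S ⇒ store store S S   [S ::= store]
store store S S ⇒ store store S S S   [S ::= S S]
store store S S S ⇒ store store cat S S   [S ::= cat]
store store cat S S ⇒ store store cat cat S   [S ::= cat]
store store cat cat S ⇒ store store cat cat cat   [S ::= cat]

S ⇒ S S ⇒ S S S ⇒ S S S S ⇒ store S S S ⇒ store store S S ⇒ store store S S S ⇒ store store cat S S ⇒ store store cat cat S ⇒ store store cat cat cat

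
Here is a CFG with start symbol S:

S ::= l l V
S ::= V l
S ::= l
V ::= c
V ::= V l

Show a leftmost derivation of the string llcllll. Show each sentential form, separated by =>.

S => llV => llVl => llVll => llVlll => llVllll => llcllll

S => llV   [S ::= l l V]
llV => llVl   [V ::= V l]
llVl => llVll   [V ::= V l]
llVll => llVlll   [V ::= V l]
llVlll => llVllll   [V ::= V l]
llVllll => llcllll   [V ::= c]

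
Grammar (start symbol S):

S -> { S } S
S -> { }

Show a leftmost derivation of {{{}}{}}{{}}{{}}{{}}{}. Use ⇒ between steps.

S ⇒ {S}S   [S -> { S } S]
{S}S ⇒ {{S}S}S   [S -> { S } S]
{{S}S}S ⇒ {{{}}S}S   [S -> { }]
{{{}}S}S ⇒ {{{}}{}}S   [S -> { }]
{{{}}{}}S ⇒ {{{}}{}}{S}S   [S -> { S } S]
{{{}}{}}{S}S ⇒ {{{}}{}}{{}}S   [S -> { }]
{{{}}{}}{{}}S ⇒ {{{}}{}}{{}}{S}S   [S -> { S } S]
{{{}}{}}{{}}{S}S ⇒ {{{}}{}}{{}}{{}}S   [S -> { }]
{{{}}{}}{{}}{{}}S ⇒ {{{}}{}}{{}}{{}}{S}S   [S -> { S } S]
{{{}}{}}{{}}{{}}{S}S ⇒ {{{}}{}}{{}}{{}}{{}}S   [S -> { }]
{{{}}{}}{{}}{{}}{{}}S ⇒ {{{}}{}}{{}}{{}}{{}}{}   [S -> { }]

S⇒{S}S⇒{{S}S}S⇒{{{}}S}S⇒{{{}}{}}S⇒{{{}}{}}{S}S⇒{{{}}{}}{{}}S⇒{{{}}{}}{{}}{S}S⇒{{{}}{}}{{}}{{}}S⇒{{{}}{}}{{}}{{}}{S}S⇒{{{}}{}}{{}}{{}}{{}}S⇒{{{}}{}}{{}}{{}}{{}}{}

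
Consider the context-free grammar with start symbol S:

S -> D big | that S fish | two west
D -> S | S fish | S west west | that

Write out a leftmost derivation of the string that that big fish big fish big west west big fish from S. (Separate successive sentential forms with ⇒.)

S ⇒ that S fish ⇒ that D big fish ⇒ that S west west big fish ⇒ that D big west west big fish ⇒ that S fish big west west big fish ⇒ that D big fish big west west big fish ⇒ that S fish big fish big west west big fish ⇒ that D big fish big fish big west west big fish ⇒ that that big fish big fish big west west big fish

S ⇒ that S fish   [S -> that S fish]
that S fish ⇒ that D big fish   [S -> D big]
that D big fish ⇒ that S west west big fish   [D -> S west west]
that S west west big fish ⇒ that D big west west big fish   [S -> D big]
that D big west west big fish ⇒ that S fish big west west big fish   [D -> S fish]
that S fish big west west big fish ⇒ that D big fish big west west big fish   [S -> D big]
that D big fish big west west big fish ⇒ that S fish big fish big west west big fish   [D -> S fish]
that S fish big fish big west west big fish ⇒ that D big fish big fish big west west big fish   [S -> D big]
that D big fish big fish big west west big fish ⇒ that that big fish big fish big west west big fish   [D -> that]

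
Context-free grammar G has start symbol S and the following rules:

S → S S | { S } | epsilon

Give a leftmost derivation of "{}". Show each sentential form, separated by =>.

S => SS => SSS => SSSS => SSSSS => {S}SSSS => {}SSSS => {}SSS => {}SS => {}S => {}

S => SS   [S → S S]
SS => SSS   [S → S S]
SSS => SSSS   [S → S S]
SSSS => SSSSS   [S → S S]
SSSSS => {S}SSSS   [S → { S }]
{S}SSSS => {}SSSS   [S → epsilon]
{}SSSS => {}SSS   [S → epsilon]
{}SSS => {}SS   [S → epsilon]
{}SS => {}S   [S → epsilon]
{}S => {}   [S → epsilon]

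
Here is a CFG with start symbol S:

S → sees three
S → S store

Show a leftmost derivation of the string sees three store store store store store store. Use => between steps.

S => S store   [S → S store]
S store => S store store   [S → S store]
S store store => S store store store   [S → S store]
S store store store => S store store store store   [S → S store]
S store store store store => S store store store store store   [S → S store]
S store store store store store => S store store store store store store   [S → S store]
S store store store store store store => sees three store store store store store store   [S → sees three]

S => S store => S store store => S store store store => S store store store store => S store store store store store => S store store store store store store => sees three store store store store store store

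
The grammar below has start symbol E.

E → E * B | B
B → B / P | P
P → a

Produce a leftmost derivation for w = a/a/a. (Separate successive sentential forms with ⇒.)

E ⇒ B ⇒ B/P ⇒ B/P/P ⇒ P/P/P ⇒ a/P/P ⇒ a/a/P ⇒ a/a/a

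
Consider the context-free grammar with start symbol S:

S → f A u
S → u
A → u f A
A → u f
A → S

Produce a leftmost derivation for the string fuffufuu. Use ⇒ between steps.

S⇒fAu⇒fufAu⇒fufSu⇒fuffAuu⇒fuffufuu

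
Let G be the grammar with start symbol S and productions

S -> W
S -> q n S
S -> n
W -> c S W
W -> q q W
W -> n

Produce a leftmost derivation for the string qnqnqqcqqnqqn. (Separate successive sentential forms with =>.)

S=>qnS=>qnqnS=>qnqnW=>qnqnqqW=>qnqnqqcSW=>qnqnqqcWW=>qnqnqqcqqWW=>qnqnqqcqqnW=>qnqnqqcqqnqqW=>qnqnqqcqqnqqn

S => qnS   [S -> q n S]
qnS => qnqnS   [S -> q n S]
qnqnS => qnqnW   [S -> W]
qnqnW => qnqnqqW   [W -> q q W]
qnqnqqW => qnqnqqcSW   [W -> c S W]
qnqnqqcSW => qnqnqqcWW   [S -> W]
qnqnqqcWW => qnqnqqcqqWW   [W -> q q W]
qnqnqqcqqWW => qnqnqqcqqnW   [W -> n]
qnqnqqcqqnW => qnqnqqcqqnqqW   [W -> q q W]
qnqnqqcqqnqqW => qnqnqqcqqnqqn   [W -> n]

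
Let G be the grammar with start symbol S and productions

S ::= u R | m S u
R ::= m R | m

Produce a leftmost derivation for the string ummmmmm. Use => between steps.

S=>uR=>umR=>ummR=>ummmR=>ummmmR=>ummmmmR=>ummmmmm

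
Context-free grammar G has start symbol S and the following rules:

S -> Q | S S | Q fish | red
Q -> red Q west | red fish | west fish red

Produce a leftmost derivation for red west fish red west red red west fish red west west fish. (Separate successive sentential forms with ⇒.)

S ⇒ S S   [S -> S S]
S S ⇒ Q S   [S -> Q]
Q S ⇒ red Q west S   [Q -> red Q west]
red Q west S ⇒ red west fish red west S   [Q -> west fish red]
red west fish red west S ⇒ red west fish red west Q fish   [S -> Q fish]
red west fish red west Q fish ⇒ red west fish red west red Q west fish   [Q -> red Q west]
red west fish red west red Q west fish ⇒ red west fish red west red red Q west west fish   [Q -> red Q west]
red west fish red west red red Q west west fish ⇒ red west fish red west red red west fish red west west fish   [Q -> west fish red]

S ⇒ S S ⇒ Q S ⇒ red Q west S ⇒ red west fish red west S ⇒ red west fish red west Q fish ⇒ red west fish red west red Q west fish ⇒ red west fish red west red red Q west west fish ⇒ red west fish red west red red west fish red west west fish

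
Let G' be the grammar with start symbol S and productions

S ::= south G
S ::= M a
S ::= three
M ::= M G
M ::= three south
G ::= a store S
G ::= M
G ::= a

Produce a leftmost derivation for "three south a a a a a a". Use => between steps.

S => M a   [S ::= M a]
M a => M G a   [M ::= M G]
M G a => M G G a   [M ::= M G]
M G G a => M G G G a   [M ::= M G]
M G G G a => M G G G G a   [M ::= M G]
M G G G G a => M G G G G G a   [M ::= M G]
M G G G G G a => three south G G G G G a   [M ::= three south]
three south G G G G G a => three south a G G G G a   [G ::= a]
three south a G G G G a => three south a a G G G a   [G ::= a]
three south a a G G G a => three south a a a G G a   [G ::= a]
three south a a a G G a => three south a a a a G a   [G ::= a]
three south a a a a G a => three south a a a a a a   [G ::= a]

S => M a => M G a => M G G a => M G G G a => M G G G G a => M G G G G G a => three south G G G G G a => three south a G G G G a => three south a a G G G a => three south a a a G G a => three south a a a a G a => three south a a a a a a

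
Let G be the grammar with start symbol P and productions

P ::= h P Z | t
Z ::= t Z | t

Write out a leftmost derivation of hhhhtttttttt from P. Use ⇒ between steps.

P ⇒ hPZ ⇒ hhPZZ ⇒ hhhPZZZ ⇒ hhhhPZZZZ ⇒ hhhhtZZZZ ⇒ hhhhttZZZZ ⇒ hhhhtttZZZZ ⇒ hhhhttttZZZZ ⇒ hhhhtttttZZZ ⇒ hhhhttttttZZ ⇒ hhhhtttttttZ ⇒ hhhhtttttttt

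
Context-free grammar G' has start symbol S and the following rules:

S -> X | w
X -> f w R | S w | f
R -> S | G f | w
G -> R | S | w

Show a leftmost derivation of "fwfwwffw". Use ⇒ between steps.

S⇒X⇒Sw⇒Xw⇒fwRw⇒fwGfw⇒fwSfw⇒fwXfw⇒fwfwRfw⇒fwfwGffw⇒fwfwwffw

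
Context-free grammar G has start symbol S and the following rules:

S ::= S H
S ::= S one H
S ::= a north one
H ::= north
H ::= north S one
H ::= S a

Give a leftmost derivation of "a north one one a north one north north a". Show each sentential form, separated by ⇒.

S ⇒ S one H ⇒ a north one one H ⇒ a north one one S a ⇒ a north one one S H a ⇒ a north one one S H H a ⇒ a north one one a north one H H a ⇒ a north one one a north one north H a ⇒ a north one one a north one north north a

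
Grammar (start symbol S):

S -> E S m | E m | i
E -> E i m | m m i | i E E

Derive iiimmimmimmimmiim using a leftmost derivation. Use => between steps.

S=>ESm=>iEESm=>iiEEESm=>iiiEEEESm=>iiimmiEEESm=>iiimmimmiEESm=>iiimmimmimmiESm=>iiimmimmimmimmiSm=>iiimmimmimmimmiim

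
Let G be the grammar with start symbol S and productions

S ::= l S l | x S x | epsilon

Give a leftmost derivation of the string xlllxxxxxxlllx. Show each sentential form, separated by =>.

S=>xSx=>xlSlx=>xllSllx=>xlllSlllx=>xlllxSxlllx=>xlllxxSxxlllx=>xlllxxxSxxxlllx=>xlllxxxxxxlllx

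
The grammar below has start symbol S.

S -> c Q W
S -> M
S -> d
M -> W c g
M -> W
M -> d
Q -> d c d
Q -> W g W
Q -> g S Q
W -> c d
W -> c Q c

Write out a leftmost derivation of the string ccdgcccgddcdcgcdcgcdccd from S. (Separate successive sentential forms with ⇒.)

S ⇒ cQW ⇒ cWgWW ⇒ ccdgWW ⇒ ccdgcQcW ⇒ ccdgcWgWcW ⇒ ccdgccQcgWcW ⇒ ccdgccWgWcgWcW ⇒ ccdgcccQcgWcgWcW ⇒ ccdgcccgSQcgWcgWcW ⇒ ccdgcccgdQcgWcgWcW ⇒ ccdgcccgddcdcgWcgWcW ⇒ ccdgcccgddcdcgcdcgWcW ⇒ ccdgcccgddcdcgcdcgcdcW ⇒ ccdgcccgddcdcgcdcgcdccd

S ⇒ cQW   [S -> c Q W]
cQW ⇒ cWgWW   [Q -> W g W]
cWgWW ⇒ ccdgWW   [W -> c d]
ccdgWW ⇒ ccdgcQcW   [W -> c Q c]
ccdgcQcW ⇒ ccdgcWgWcW   [Q -> W g W]
ccdgcWgWcW ⇒ ccdgccQcgWcW   [W -> c Q c]
ccdgccQcgWcW ⇒ ccdgccWgWcgWcW   [Q -> W g W]
ccdgccWgWcgWcW ⇒ ccdgcccQcgWcgWcW   [W -> c Q c]
ccdgcccQcgWcgWcW ⇒ ccdgcccgSQcgWcgWcW   [Q -> g S Q]
ccdgcccgSQcgWcgWcW ⇒ ccdgcccgdQcgWcgWcW   [S -> d]
ccdgcccgdQcgWcgWcW ⇒ ccdgcccgddcdcgWcgWcW   [Q -> d c d]
ccdgcccgddcdcgWcgWcW ⇒ ccdgcccgddcdcgcdcgWcW   [W -> c d]
ccdgcccgddcdcgcdcgWcW ⇒ ccdgcccgddcdcgcdcgcdcW   [W -> c d]
ccdgcccgddcdcgcdcgcdcW ⇒ ccdgcccgddcdcgcdcgcdccd   [W -> c d]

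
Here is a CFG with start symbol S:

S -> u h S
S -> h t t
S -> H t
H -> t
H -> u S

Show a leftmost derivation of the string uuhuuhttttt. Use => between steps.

S => Ht   [S -> H t]
Ht => uSt   [H -> u S]
uSt => uuhSt   [S -> u h S]
uuhSt => uuhHtt   [S -> H t]
uuhHtt => uuhuStt   [H -> u S]
uuhuStt => uuhuHttt   [S -> H t]
uuhuHttt => uuhuuSttt   [H -> u S]
uuhuuSttt => uuhuuhttttt   [S -> h t t]

S=>Ht=>uSt=>uuhSt=>uuhHtt=>uuhuStt=>uuhuHttt=>uuhuuSttt=>uuhuuhttttt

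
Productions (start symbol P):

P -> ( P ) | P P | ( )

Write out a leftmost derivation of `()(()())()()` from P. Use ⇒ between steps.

P ⇒ PP ⇒ ()P ⇒ ()PP ⇒ ()PPP ⇒ ()(P)PP ⇒ ()(PP)PP ⇒ ()(()P)PP ⇒ ()(()())PP ⇒ ()(()())()P ⇒ ()(()())()()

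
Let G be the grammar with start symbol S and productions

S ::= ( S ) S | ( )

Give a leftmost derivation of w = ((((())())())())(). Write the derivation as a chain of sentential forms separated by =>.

S => (S)S => ((S)S)S => (((S)S)S)S => ((((S)S)S)S)S => ((((())S)S)S)S => ((((())())S)S)S => ((((())())())S)S => ((((())())())())S => ((((())())())())()

S => (S)S   [S ::= ( S ) S]
(S)S => ((S)S)S   [S ::= ( S ) S]
((S)S)S => (((S)S)S)S   [S ::= ( S ) S]
(((S)S)S)S => ((((S)S)S)S)S   [S ::= ( S ) S]
((((S)S)S)S)S => ((((())S)S)S)S   [S ::= ( )]
((((())S)S)S)S => ((((())())S)S)S   [S ::= ( )]
((((())())S)S)S => ((((())())())S)S   [S ::= ( )]
((((())())())S)S => ((((())())())())S   [S ::= ( )]
((((())())())())S => ((((())())())())()   [S ::= ( )]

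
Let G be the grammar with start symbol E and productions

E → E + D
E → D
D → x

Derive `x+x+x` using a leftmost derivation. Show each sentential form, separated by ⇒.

E ⇒ E+D   [E → E + D]
E+D ⇒ E+D+D   [E → E + D]
E+D+D ⇒ D+D+D   [E → D]
D+D+D ⇒ x+D+D   [D → x]
x+D+D ⇒ x+x+D   [D → x]
x+x+D ⇒ x+x+x   [D → x]

E ⇒ E+D ⇒ E+D+D ⇒ D+D+D ⇒ x+D+D ⇒ x+x+D ⇒ x+x+x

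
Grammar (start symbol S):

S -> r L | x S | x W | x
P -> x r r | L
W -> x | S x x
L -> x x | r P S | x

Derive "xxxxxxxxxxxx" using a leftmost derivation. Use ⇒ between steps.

S⇒xW⇒xSxx⇒xxWxx⇒xxSxxxx⇒xxxSxxxx⇒xxxxWxxxx⇒xxxxSxxxxxx⇒xxxxxSxxxxxx⇒xxxxxxxxxxxx

S ⇒ xW   [S -> x W]
xW ⇒ xSxx   [W -> S x x]
xSxx ⇒ xxWxx   [S -> x W]
xxWxx ⇒ xxSxxxx   [W -> S x x]
xxSxxxx ⇒ xxxSxxxx   [S -> x S]
xxxSxxxx ⇒ xxxxWxxxx   [S -> x W]
xxxxWxxxx ⇒ xxxxSxxxxxx   [W -> S x x]
xxxxSxxxxxx ⇒ xxxxxSxxxxxx   [S -> x S]
xxxxxSxxxxxx ⇒ xxxxxxxxxxxx   [S -> x]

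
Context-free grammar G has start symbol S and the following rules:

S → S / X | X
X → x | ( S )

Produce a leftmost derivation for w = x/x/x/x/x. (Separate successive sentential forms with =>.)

S => S/X   [S → S / X]
S/X => S/X/X   [S → S / X]
S/X/X => S/X/X/X   [S → S / X]
S/X/X/X => S/X/X/X/X   [S → S / X]
S/X/X/X/X => X/X/X/X/X   [S → X]
X/X/X/X/X => x/X/X/X/X   [X → x]
x/X/X/X/X => x/x/X/X/X   [X → x]
x/x/X/X/X => x/x/x/X/X   [X → x]
x/x/x/X/X => x/x/x/x/X   [X → x]
x/x/x/x/X => x/x/x/x/x   [X → x]

S => S/X => S/X/X => S/X/X/X => S/X/X/X/X => X/X/X/X/X => x/X/X/X/X => x/x/X/X/X => x/x/x/X/X => x/x/x/x/X => x/x/x/x/x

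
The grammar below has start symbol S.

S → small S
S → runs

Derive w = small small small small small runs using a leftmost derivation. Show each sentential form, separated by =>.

S => small S   [S → small S]
small S => small small S   [S → small S]
small small S => small small small S   [S → small S]
small small small S => small small small small S   [S → small S]
small small small small S => small small small small small S   [S → small S]
small small small small small S => small small small small small runs   [S → runs]

S => small S => small small S => small small small S => small small small small S => small small small small small S => small small small small small runs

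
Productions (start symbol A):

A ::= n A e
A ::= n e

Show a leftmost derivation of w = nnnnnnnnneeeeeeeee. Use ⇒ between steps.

A⇒nAe⇒nnAee⇒nnnAeee⇒nnnnAeeee⇒nnnnnAeeeee⇒nnnnnnAeeeeee⇒nnnnnnnAeeeeeee⇒nnnnnnnnAeeeeeeee⇒nnnnnnnnneeeeeeeee

A ⇒ nAe   [A ::= n A e]
nAe ⇒ nnAee   [A ::= n A e]
nnAee ⇒ nnnAeee   [A ::= n A e]
nnnAeee ⇒ nnnnAeeee   [A ::= n A e]
nnnnAeeee ⇒ nnnnnAeeeee   [A ::= n A e]
nnnnnAeeeee ⇒ nnnnnnAeeeeee   [A ::= n A e]
nnnnnnAeeeeee ⇒ nnnnnnnAeeeeeee   [A ::= n A e]
nnnnnnnAeeeeeee ⇒ nnnnnnnnAeeeeeeee   [A ::= n A e]
nnnnnnnnAeeeeeeee ⇒ nnnnnnnnneeeeeeeee   [A ::= n e]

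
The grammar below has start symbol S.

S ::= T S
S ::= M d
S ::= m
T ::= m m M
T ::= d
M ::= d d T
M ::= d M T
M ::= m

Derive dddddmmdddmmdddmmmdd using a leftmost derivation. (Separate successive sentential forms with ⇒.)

S ⇒ Md ⇒ dMTd ⇒ ddMTTd ⇒ dddMTTTd ⇒ dddddTTTTd ⇒ dddddmmMTTTd ⇒ dddddmmddTTTTd ⇒ dddddmmdddTTTd ⇒ dddddmmdddmmMTTd ⇒ dddddmmdddmmddTTTd ⇒ dddddmmdddmmdddTTd ⇒ dddddmmdddmmdddmmMTd ⇒ dddddmmdddmmdddmmmTd ⇒ dddddmmdddmmdddmmmdd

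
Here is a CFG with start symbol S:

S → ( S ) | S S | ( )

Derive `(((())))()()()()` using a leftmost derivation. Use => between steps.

S => SS   [S → S S]
SS => SSS   [S → S S]
SSS => SSSS   [S → S S]
SSSS => SSSSS   [S → S S]
SSSSS => (S)SSSS   [S → ( S )]
(S)SSSS => ((S))SSSS   [S → ( S )]
((S))SSSS => (((S)))SSSS   [S → ( S )]
(((S)))SSSS => (((())))SSSS   [S → ( )]
(((())))SSSS => (((())))()SSS   [S → ( )]
(((())))()SSS => (((())))()()SS   [S → ( )]
(((())))()()SS => (((())))()()()S   [S → ( )]
(((())))()()()S => (((())))()()()()   [S → ( )]

S=>SS=>SSS=>SSSS=>SSSSS=>(S)SSSS=>((S))SSSS=>(((S)))SSSS=>(((())))SSSS=>(((())))()SSS=>(((())))()()SS=>(((())))()()()S=>(((())))()()()()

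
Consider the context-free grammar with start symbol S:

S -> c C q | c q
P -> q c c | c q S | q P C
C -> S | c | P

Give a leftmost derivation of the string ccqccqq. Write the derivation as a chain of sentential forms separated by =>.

S => cCq   [S -> c C q]
cCq => cSq   [C -> S]
cSq => ccCqq   [S -> c C q]
ccCqq => ccPqq   [C -> P]
ccPqq => ccqccqq   [P -> q c c]

S => cCq => cSq => ccCqq => ccPqq => ccqccqq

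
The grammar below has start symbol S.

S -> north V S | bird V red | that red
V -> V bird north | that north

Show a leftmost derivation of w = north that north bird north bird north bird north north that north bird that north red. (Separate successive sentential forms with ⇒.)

S ⇒ north V S ⇒ north V bird north S ⇒ north V bird north bird north S ⇒ north V bird north bird north bird north S ⇒ north that north bird north bird north bird north S ⇒ north that north bird north bird north bird north north V S ⇒ north that north bird north bird north bird north north that north S ⇒ north that north bird north bird north bird north north that north bird V red ⇒ north that north bird north bird north bird north north that north bird that north red

S ⇒ north V S   [S -> north V S]
north V S ⇒ north V bird north S   [V -> V bird north]
north V bird north S ⇒ north V bird north bird north S   [V -> V bird north]
north V bird north bird north S ⇒ north V bird north bird north bird north S   [V -> V bird north]
north V bird north bird north bird north S ⇒ north that north bird north bird north bird north S   [V -> that north]
north that north bird north bird north bird north S ⇒ north that north bird north bird north bird north north V S   [S -> north V S]
north that north bird north bird north bird north north V S ⇒ north that north bird north bird north bird north north that north S   [V -> that north]
north that north bird north bird north bird north north that north S ⇒ north that north bird north bird north bird north north that north bird V red   [S -> bird V red]
north that north bird north bird north bird north north that north bird V red ⇒ north that north bird north bird north bird north north that north bird that north red   [V -> that north]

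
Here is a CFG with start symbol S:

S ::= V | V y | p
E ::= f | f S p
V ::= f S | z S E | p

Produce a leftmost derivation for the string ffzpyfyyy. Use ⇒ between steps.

S⇒Vy⇒fSy⇒fVyy⇒ffSyy⇒ffVyyy⇒ffzSEyyy⇒ffzVyEyyy⇒ffzpyEyyy⇒ffzpyfyyy

S ⇒ Vy   [S ::= V y]
Vy ⇒ fSy   [V ::= f S]
fSy ⇒ fVyy   [S ::= V y]
fVyy ⇒ ffSyy   [V ::= f S]
ffSyy ⇒ ffVyyy   [S ::= V y]
ffVyyy ⇒ ffzSEyyy   [V ::= z S E]
ffzSEyyy ⇒ ffzVyEyyy   [S ::= V y]
ffzVyEyyy ⇒ ffzpyEyyy   [V ::= p]
ffzpyEyyy ⇒ ffzpyfyyy   [E ::= f]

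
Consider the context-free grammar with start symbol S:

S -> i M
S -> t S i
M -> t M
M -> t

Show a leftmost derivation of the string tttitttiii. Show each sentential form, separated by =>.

S => tSi => ttSii => tttSiii => tttiMiii => tttitMiii => tttittMiii => tttitttiii

S => tSi   [S -> t S i]
tSi => ttSii   [S -> t S i]
ttSii => tttSiii   [S -> t S i]
tttSiii => tttiMiii   [S -> i M]
tttiMiii => tttitMiii   [M -> t M]
tttitMiii => tttittMiii   [M -> t M]
tttittMiii => tttitttiii   [M -> t]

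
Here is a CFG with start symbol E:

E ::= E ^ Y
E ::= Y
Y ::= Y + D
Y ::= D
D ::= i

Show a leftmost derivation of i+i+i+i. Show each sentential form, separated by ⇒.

E ⇒ Y ⇒ Y+D ⇒ Y+D+D ⇒ Y+D+D+D ⇒ D+D+D+D ⇒ i+D+D+D ⇒ i+i+D+D ⇒ i+i+i+D ⇒ i+i+i+i

E ⇒ Y   [E ::= Y]
Y ⇒ Y+D   [Y ::= Y + D]
Y+D ⇒ Y+D+D   [Y ::= Y + D]
Y+D+D ⇒ Y+D+D+D   [Y ::= Y + D]
Y+D+D+D ⇒ D+D+D+D   [Y ::= D]
D+D+D+D ⇒ i+D+D+D   [D ::= i]
i+D+D+D ⇒ i+i+D+D   [D ::= i]
i+i+D+D ⇒ i+i+i+D   [D ::= i]
i+i+i+D ⇒ i+i+i+i   [D ::= i]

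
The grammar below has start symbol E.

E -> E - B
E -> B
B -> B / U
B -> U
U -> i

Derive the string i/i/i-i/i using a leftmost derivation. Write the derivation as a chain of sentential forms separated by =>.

E => E-B => B-B => B/U-B => B/U/U-B => U/U/U-B => i/U/U-B => i/i/U-B => i/i/i-B => i/i/i-B/U => i/i/i-U/U => i/i/i-i/U => i/i/i-i/i

E => E-B   [E -> E - B]
E-B => B-B   [E -> B]
B-B => B/U-B   [B -> B / U]
B/U-B => B/U/U-B   [B -> B / U]
B/U/U-B => U/U/U-B   [B -> U]
U/U/U-B => i/U/U-B   [U -> i]
i/U/U-B => i/i/U-B   [U -> i]
i/i/U-B => i/i/i-B   [U -> i]
i/i/i-B => i/i/i-B/U   [B -> B / U]
i/i/i-B/U => i/i/i-U/U   [B -> U]
i/i/i-U/U => i/i/i-i/U   [U -> i]
i/i/i-i/U => i/i/i-i/i   [U -> i]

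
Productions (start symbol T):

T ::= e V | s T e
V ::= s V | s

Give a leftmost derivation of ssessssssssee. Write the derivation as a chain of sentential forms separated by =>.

T=>sTe=>ssTee=>sseVee=>ssesVee=>ssessVee=>ssesssVee=>ssessssVee=>ssesssssVee=>ssessssssVee=>ssesssssssVee=>ssessssssssee

T => sTe   [T ::= s T e]
sTe => ssTee   [T ::= s T e]
ssTee => sseVee   [T ::= e V]
sseVee => ssesVee   [V ::= s V]
ssesVee => ssessVee   [V ::= s V]
ssessVee => ssesssVee   [V ::= s V]
ssesssVee => ssessssVee   [V ::= s V]
ssessssVee => ssesssssVee   [V ::= s V]
ssesssssVee => ssessssssVee   [V ::= s V]
ssessssssVee => ssesssssssVee   [V ::= s V]
ssesssssssVee => ssessssssssee   [V ::= s]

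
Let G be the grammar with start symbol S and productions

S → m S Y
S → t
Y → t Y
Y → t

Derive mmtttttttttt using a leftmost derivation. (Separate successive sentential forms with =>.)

S => mSY   [S → m S Y]
mSY => mmSYY   [S → m S Y]
mmSYY => mmtYY   [S → t]
mmtYY => mmttYY   [Y → t Y]
mmttYY => mmtttYY   [Y → t Y]
mmtttYY => mmttttYY   [Y → t Y]
mmttttYY => mmtttttYY   [Y → t Y]
mmtttttYY => mmttttttY   [Y → t]
mmttttttY => mmtttttttY   [Y → t Y]
mmtttttttY => mmttttttttY   [Y → t Y]
mmttttttttY => mmtttttttttY   [Y → t Y]
mmtttttttttY => mmtttttttttt   [Y → t]

S => mSY => mmSYY => mmtYY => mmttYY => mmtttYY => mmttttYY => mmtttttYY => mmttttttY => mmtttttttY => mmttttttttY => mmtttttttttY => mmtttttttttt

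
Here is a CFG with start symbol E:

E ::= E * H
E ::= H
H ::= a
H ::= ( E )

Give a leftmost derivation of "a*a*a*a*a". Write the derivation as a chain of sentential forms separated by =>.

E => E*H => E*H*H => E*H*H*H => E*H*H*H*H => H*H*H*H*H => a*H*H*H*H => a*a*H*H*H => a*a*a*H*H => a*a*a*a*H => a*a*a*a*a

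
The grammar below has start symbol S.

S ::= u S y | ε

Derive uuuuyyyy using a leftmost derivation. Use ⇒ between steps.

S ⇒ uSy ⇒ uuSyy ⇒ uuuSyyy ⇒ uuuuSyyyy ⇒ uuuuyyyy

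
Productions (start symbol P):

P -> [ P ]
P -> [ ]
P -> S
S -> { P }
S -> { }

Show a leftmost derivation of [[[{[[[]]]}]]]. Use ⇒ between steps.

P ⇒ [P] ⇒ [[P]] ⇒ [[[P]]] ⇒ [[[S]]] ⇒ [[[{P}]]] ⇒ [[[{[P]}]]] ⇒ [[[{[[P]]}]]] ⇒ [[[{[[[]]]}]]]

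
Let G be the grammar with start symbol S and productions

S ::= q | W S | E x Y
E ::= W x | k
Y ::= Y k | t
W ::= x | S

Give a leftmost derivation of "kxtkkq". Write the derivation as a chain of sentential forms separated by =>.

S => WS => SS => ExYS => kxYS => kxYkS => kxYkkS => kxtkkS => kxtkkq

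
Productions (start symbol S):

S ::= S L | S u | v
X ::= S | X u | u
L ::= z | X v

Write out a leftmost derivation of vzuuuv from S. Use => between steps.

S => SL => SuL => SuuL => SLuuL => vLuuL => vzuuL => vzuuXv => vzuuuv

S => SL   [S ::= S L]
SL => SuL   [S ::= S u]
SuL => SuuL   [S ::= S u]
SuuL => SLuuL   [S ::= S L]
SLuuL => vLuuL   [S ::= v]
vLuuL => vzuuL   [L ::= z]
vzuuL => vzuuXv   [L ::= X v]
vzuuXv => vzuuuv   [X ::= u]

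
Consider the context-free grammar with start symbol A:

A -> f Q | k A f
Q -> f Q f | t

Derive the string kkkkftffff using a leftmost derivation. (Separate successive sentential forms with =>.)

A => kAf   [A -> k A f]
kAf => kkAff   [A -> k A f]
kkAff => kkkAfff   [A -> k A f]
kkkAfff => kkkkAffff   [A -> k A f]
kkkkAffff => kkkkfQffff   [A -> f Q]
kkkkfQffff => kkkkftffff   [Q -> t]

A => kAf => kkAff => kkkAfff => kkkkAffff => kkkkfQffff => kkkkftffff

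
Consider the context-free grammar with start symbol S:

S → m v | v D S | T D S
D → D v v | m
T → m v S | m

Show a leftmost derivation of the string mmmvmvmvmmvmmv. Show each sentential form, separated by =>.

S => TDS => mDS => mmS => mmTDS => mmmvSDS => mmmvTDSDS => mmmvmvSDSDS => mmmvmvmvDSDS => mmmvmvmvmSDS => mmmvmvmvmmvDS => mmmvmvmvmmvmS => mmmvmvmvmmvmmv

S => TDS   [S → T D S]
TDS => mDS   [T → m]
mDS => mmS   [D → m]
mmS => mmTDS   [S → T D S]
mmTDS => mmmvSDS   [T → m v S]
mmmvSDS => mmmvTDSDS   [S → T D S]
mmmvTDSDS => mmmvmvSDSDS   [T → m v S]
mmmvmvSDSDS => mmmvmvmvDSDS   [S → m v]
mmmvmvmvDSDS => mmmvmvmvmSDS   [D → m]
mmmvmvmvmSDS => mmmvmvmvmmvDS   [S → m v]
mmmvmvmvmmvDS => mmmvmvmvmmvmS   [D → m]
mmmvmvmvmmvmS => mmmvmvmvmmvmmv   [S → m v]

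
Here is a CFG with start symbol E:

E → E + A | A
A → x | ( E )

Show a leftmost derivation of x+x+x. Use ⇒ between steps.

E ⇒ E+A   [E → E + A]
E+A ⇒ E+A+A   [E → E + A]
E+A+A ⇒ A+A+A   [E → A]
A+A+A ⇒ x+A+A   [A → x]
x+A+A ⇒ x+x+A   [A → x]
x+x+A ⇒ x+x+x   [A → x]

E ⇒ E+A ⇒ E+A+A ⇒ A+A+A ⇒ x+A+A ⇒ x+x+A ⇒ x+x+x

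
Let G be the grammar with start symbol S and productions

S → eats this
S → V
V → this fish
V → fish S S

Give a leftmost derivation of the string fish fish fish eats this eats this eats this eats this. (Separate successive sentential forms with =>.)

S => V   [S → V]
V => fish S S   [V → fish S S]
fish S S => fish V S   [S → V]
fish V S => fish fish S S S   [V → fish S S]
fish fish S S S => fish fish V S S   [S → V]
fish fish V S S => fish fish fish S S S S   [V → fish S S]
fish fish fish S S S S => fish fish fish eats this S S S   [S → eats this]
fish fish fish eats this S S S => fish fish fish eats this eats this S S   [S → eats this]
fish fish fish eats this eats this S S => fish fish fish eats this eats this eats this S   [S → eats this]
fish fish fish eats this eats this eats this S => fish fish fish eats this eats this eats this eats this   [S → eats this]

S => V => fish S S => fish V S => fish fish S S S => fish fish V S S => fish fish fish S S S S => fish fish fish eats this S S S => fish fish fish eats this eats this S S => fish fish fish eats this eats this eats this S => fish fish fish eats this eats this eats this eats this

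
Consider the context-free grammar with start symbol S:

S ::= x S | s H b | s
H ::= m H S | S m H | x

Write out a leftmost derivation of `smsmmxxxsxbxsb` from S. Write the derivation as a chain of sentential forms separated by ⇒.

S ⇒ sHb   [S ::= s H b]
sHb ⇒ smHSb   [H ::= m H S]
smHSb ⇒ smSmHSb   [H ::= S m H]
smSmHSb ⇒ smsmHSb   [S ::= s]
smsmHSb ⇒ smsmmHSSb   [H ::= m H S]
smsmmHSSb ⇒ smsmmxSSb   [H ::= x]
smsmmxSSb ⇒ smsmmxxSSb   [S ::= x S]
smsmmxxSSb ⇒ smsmmxxxSSb   [S ::= x S]
smsmmxxxSSb ⇒ smsmmxxxsHbSb   [S ::= s H b]
smsmmxxxsHbSb ⇒ smsmmxxxsxbSb   [H ::= x]
smsmmxxxsxbSb ⇒ smsmmxxxsxbxSb   [S ::= x S]
smsmmxxxsxbxSb ⇒ smsmmxxxsxbxsb   [S ::= s]

S ⇒ sHb ⇒ smHSb ⇒ smSmHSb ⇒ smsmHSb ⇒ smsmmHSSb ⇒ smsmmxSSb ⇒ smsmmxxSSb ⇒ smsmmxxxSSb ⇒ smsmmxxxsHbSb ⇒ smsmmxxxsxbSb ⇒ smsmmxxxsxbxSb ⇒ smsmmxxxsxbxsb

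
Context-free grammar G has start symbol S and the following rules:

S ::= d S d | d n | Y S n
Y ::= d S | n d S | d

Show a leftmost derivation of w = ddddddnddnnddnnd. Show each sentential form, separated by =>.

S => dSd   [S ::= d S d]
dSd => dYSnd   [S ::= Y S n]
dYSnd => ddSSnd   [Y ::= d S]
ddSSnd => dddSdSnd   [S ::= d S d]
dddSdSnd => dddYSndSnd   [S ::= Y S n]
dddYSndSnd => ddddSSndSnd   [Y ::= d S]
ddddSSndSnd => dddddSdSndSnd   [S ::= d S d]
dddddSdSndSnd => ddddddndSndSnd   [S ::= d n]
ddddddndSndSnd => ddddddnddnndSnd   [S ::= d n]
ddddddnddnndSnd => ddddddnddnnddnnd   [S ::= d n]

S => dSd => dYSnd => ddSSnd => dddSdSnd => dddYSndSnd => ddddSSndSnd => dddddSdSndSnd => ddddddndSndSnd => ddddddnddnndSnd => ddddddnddnnddnnd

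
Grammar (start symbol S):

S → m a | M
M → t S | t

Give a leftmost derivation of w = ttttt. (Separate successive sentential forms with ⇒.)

S ⇒ M   [S → M]
M ⇒ tS   [M → t S]
tS ⇒ tM   [S → M]
tM ⇒ ttS   [M → t S]
ttS ⇒ ttM   [S → M]
ttM ⇒ tttS   [M → t S]
tttS ⇒ tttM   [S → M]
tttM ⇒ ttttS   [M → t S]
ttttS ⇒ ttttM   [S → M]
ttttM ⇒ ttttt   [M → t]

S⇒M⇒tS⇒tM⇒ttS⇒ttM⇒tttS⇒tttM⇒ttttS⇒ttttM⇒ttttt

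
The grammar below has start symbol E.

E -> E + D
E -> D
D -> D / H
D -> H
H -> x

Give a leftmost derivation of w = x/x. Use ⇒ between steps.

E ⇒ D   [E -> D]
D ⇒ D/H   [D -> D / H]
D/H ⇒ H/H   [D -> H]
H/H ⇒ x/H   [H -> x]
x/H ⇒ x/x   [H -> x]

E ⇒ D ⇒ D/H ⇒ H/H ⇒ x/H ⇒ x/x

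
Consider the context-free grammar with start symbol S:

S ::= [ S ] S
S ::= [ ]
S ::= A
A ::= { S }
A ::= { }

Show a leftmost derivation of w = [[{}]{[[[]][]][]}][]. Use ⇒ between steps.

S ⇒ [S]S   [S ::= [ S ] S]
[S]S ⇒ [[S]S]S   [S ::= [ S ] S]
[[S]S]S ⇒ [[A]S]S   [S ::= A]
[[A]S]S ⇒ [[{}]S]S   [A ::= { }]
[[{}]S]S ⇒ [[{}]A]S   [S ::= A]
[[{}]A]S ⇒ [[{}]{S}]S   [A ::= { S }]
[[{}]{S}]S ⇒ [[{}]{[S]S}]S   [S ::= [ S ] S]
[[{}]{[S]S}]S ⇒ [[{}]{[[S]S]S}]S   [S ::= [ S ] S]
[[{}]{[[S]S]S}]S ⇒ [[{}]{[[[]]S]S}]S   [S ::= [ ]]
[[{}]{[[[]]S]S}]S ⇒ [[{}]{[[[]][]]S}]S   [S ::= [ ]]
[[{}]{[[[]][]]S}]S ⇒ [[{}]{[[[]][]][]}]S   [S ::= [ ]]
[[{}]{[[[]][]][]}]S ⇒ [[{}]{[[[]][]][]}][]   [S ::= [ ]]

S ⇒ [S]S ⇒ [[S]S]S ⇒ [[A]S]S ⇒ [[{}]S]S ⇒ [[{}]A]S ⇒ [[{}]{S}]S ⇒ [[{}]{[S]S}]S ⇒ [[{}]{[[S]S]S}]S ⇒ [[{}]{[[[]]S]S}]S ⇒ [[{}]{[[[]][]]S}]S ⇒ [[{}]{[[[]][]][]}]S ⇒ [[{}]{[[[]][]][]}][]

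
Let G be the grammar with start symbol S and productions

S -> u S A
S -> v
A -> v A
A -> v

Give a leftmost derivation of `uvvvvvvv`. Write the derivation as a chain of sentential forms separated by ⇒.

S⇒uSA⇒uvA⇒uvvA⇒uvvvA⇒uvvvvA⇒uvvvvvA⇒uvvvvvvA⇒uvvvvvvv

S ⇒ uSA   [S -> u S A]
uSA ⇒ uvA   [S -> v]
uvA ⇒ uvvA   [A -> v A]
uvvA ⇒ uvvvA   [A -> v A]
uvvvA ⇒ uvvvvA   [A -> v A]
uvvvvA ⇒ uvvvvvA   [A -> v A]
uvvvvvA ⇒ uvvvvvvA   [A -> v A]
uvvvvvvA ⇒ uvvvvvvv   [A -> v]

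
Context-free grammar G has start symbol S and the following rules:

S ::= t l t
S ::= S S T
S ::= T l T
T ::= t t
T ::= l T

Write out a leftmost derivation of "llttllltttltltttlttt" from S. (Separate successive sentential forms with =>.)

S => SST => SSTST => TlTSTST => lTlTSTST => llTlTSTST => llttlTSTST => llttllTSTST => llttlllTSTST => llttlllttSTST => llttllltttltTST => llttllltttltlTST => llttllltttltlttST => llttllltttltltttltT => llttllltttltltttlttt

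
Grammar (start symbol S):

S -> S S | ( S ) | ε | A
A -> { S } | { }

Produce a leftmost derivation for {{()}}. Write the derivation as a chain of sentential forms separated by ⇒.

S⇒A⇒{S}⇒{A}⇒{{S}}⇒{{(S)}}⇒{{()}}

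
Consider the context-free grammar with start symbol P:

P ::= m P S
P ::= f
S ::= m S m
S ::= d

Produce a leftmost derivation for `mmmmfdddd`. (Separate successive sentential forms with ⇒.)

P ⇒ mPS ⇒ mmPSS ⇒ mmmPSSS ⇒ mmmmPSSSS ⇒ mmmmfSSSS ⇒ mmmmfdSSS ⇒ mmmmfddSS ⇒ mmmmfdddS ⇒ mmmmfdddd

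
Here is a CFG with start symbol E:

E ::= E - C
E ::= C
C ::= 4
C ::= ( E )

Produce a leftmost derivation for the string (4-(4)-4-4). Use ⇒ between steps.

E ⇒ C ⇒ (E) ⇒ (E-C) ⇒ (E-C-C) ⇒ (E-C-C-C) ⇒ (C-C-C-C) ⇒ (4-C-C-C) ⇒ (4-(E)-C-C) ⇒ (4-(C)-C-C) ⇒ (4-(4)-C-C) ⇒ (4-(4)-4-C) ⇒ (4-(4)-4-4)

E ⇒ C   [E ::= C]
C ⇒ (E)   [C ::= ( E )]
(E) ⇒ (E-C)   [E ::= E - C]
(E-C) ⇒ (E-C-C)   [E ::= E - C]
(E-C-C) ⇒ (E-C-C-C)   [E ::= E - C]
(E-C-C-C) ⇒ (C-C-C-C)   [E ::= C]
(C-C-C-C) ⇒ (4-C-C-C)   [C ::= 4]
(4-C-C-C) ⇒ (4-(E)-C-C)   [C ::= ( E )]
(4-(E)-C-C) ⇒ (4-(C)-C-C)   [E ::= C]
(4-(C)-C-C) ⇒ (4-(4)-C-C)   [C ::= 4]
(4-(4)-C-C) ⇒ (4-(4)-4-C)   [C ::= 4]
(4-(4)-4-C) ⇒ (4-(4)-4-4)   [C ::= 4]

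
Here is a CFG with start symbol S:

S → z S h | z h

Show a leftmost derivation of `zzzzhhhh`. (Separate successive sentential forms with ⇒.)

S ⇒ zSh ⇒ zzShh ⇒ zzzShhh ⇒ zzzzhhhh

S ⇒ zSh   [S → z S h]
zSh ⇒ zzShh   [S → z S h]
zzShh ⇒ zzzShhh   [S → z S h]
zzzShhh ⇒ zzzzhhhh   [S → z h]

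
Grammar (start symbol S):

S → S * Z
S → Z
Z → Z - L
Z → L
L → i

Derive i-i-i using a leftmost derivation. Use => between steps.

S => Z => Z-L => Z-L-L => L-L-L => i-L-L => i-i-L => i-i-i

S => Z   [S → Z]
Z => Z-L   [Z → Z - L]
Z-L => Z-L-L   [Z → Z - L]
Z-L-L => L-L-L   [Z → L]
L-L-L => i-L-L   [L → i]
i-L-L => i-i-L   [L → i]
i-i-L => i-i-i   [L → i]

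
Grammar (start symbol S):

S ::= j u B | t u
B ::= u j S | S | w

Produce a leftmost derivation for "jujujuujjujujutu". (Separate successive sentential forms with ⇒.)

S⇒juB⇒juS⇒jujuB⇒jujuS⇒jujujuB⇒jujujuujS⇒jujujuujjuB⇒jujujuujjuS⇒jujujuujjujuB⇒jujujuujjujuS⇒jujujuujjujujuB⇒jujujuujjujujuS⇒jujujuujjujujutu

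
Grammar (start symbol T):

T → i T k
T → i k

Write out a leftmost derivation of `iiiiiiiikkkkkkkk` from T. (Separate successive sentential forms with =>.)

T => iTk   [T → i T k]
iTk => iiTkk   [T → i T k]
iiTkk => iiiTkkk   [T → i T k]
iiiTkkk => iiiiTkkkk   [T → i T k]
iiiiTkkkk => iiiiiTkkkkk   [T → i T k]
iiiiiTkkkkk => iiiiiiTkkkkkk   [T → i T k]
iiiiiiTkkkkkk => iiiiiiiTkkkkkkk   [T → i T k]
iiiiiiiTkkkkkkk => iiiiiiiikkkkkkkk   [T → i k]

T => iTk => iiTkk => iiiTkkk => iiiiTkkkk => iiiiiTkkkkk => iiiiiiTkkkkkk => iiiiiiiTkkkkkkk => iiiiiiiikkkkkkkk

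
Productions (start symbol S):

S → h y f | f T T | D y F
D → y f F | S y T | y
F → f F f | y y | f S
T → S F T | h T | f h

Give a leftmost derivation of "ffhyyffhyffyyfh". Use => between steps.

S => fTT   [S → f T T]
fTT => ffhT   [T → f h]
ffhT => ffhSFT   [T → S F T]
ffhSFT => ffhDyFFT   [S → D y F]
ffhDyFFT => ffhyyFFT   [D → y]
ffhyyFFT => ffhyyfFfFT   [F → f F f]
ffhyyfFfFT => ffhyyffSfFT   [F → f S]
ffhyyffSfFT => ffhyyffhyffFT   [S → h y f]
ffhyyffhyffFT => ffhyyffhyffyyT   [F → y y]
ffhyyffhyffyyT => ffhyyffhyffyyfh   [T → f h]

S => fTT => ffhT => ffhSFT => ffhDyFFT => ffhyyFFT => ffhyyfFfFT => ffhyyffSfFT => ffhyyffhyffFT => ffhyyffhyffyyT => ffhyyffhyffyyfh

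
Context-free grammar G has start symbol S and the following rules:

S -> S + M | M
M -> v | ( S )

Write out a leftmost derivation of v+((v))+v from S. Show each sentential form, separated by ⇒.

S⇒S+M⇒S+M+M⇒M+M+M⇒v+M+M⇒v+(S)+M⇒v+(M)+M⇒v+((S))+M⇒v+((M))+M⇒v+((v))+M⇒v+((v))+v

S ⇒ S+M   [S -> S + M]
S+M ⇒ S+M+M   [S -> S + M]
S+M+M ⇒ M+M+M   [S -> M]
M+M+M ⇒ v+M+M   [M -> v]
v+M+M ⇒ v+(S)+M   [M -> ( S )]
v+(S)+M ⇒ v+(M)+M   [S -> M]
v+(M)+M ⇒ v+((S))+M   [M -> ( S )]
v+((S))+M ⇒ v+((M))+M   [S -> M]
v+((M))+M ⇒ v+((v))+M   [M -> v]
v+((v))+M ⇒ v+((v))+v   [M -> v]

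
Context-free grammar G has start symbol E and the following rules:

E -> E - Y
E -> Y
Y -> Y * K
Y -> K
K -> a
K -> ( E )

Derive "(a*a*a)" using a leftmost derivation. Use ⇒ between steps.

E ⇒ Y ⇒ K ⇒ (E) ⇒ (Y) ⇒ (Y*K) ⇒ (Y*K*K) ⇒ (K*K*K) ⇒ (a*K*K) ⇒ (a*a*K) ⇒ (a*a*a)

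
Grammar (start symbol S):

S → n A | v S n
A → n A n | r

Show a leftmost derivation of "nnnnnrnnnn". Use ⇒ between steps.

S⇒nA⇒nnAn⇒nnnAnn⇒nnnnAnnn⇒nnnnnAnnnn⇒nnnnnrnnnn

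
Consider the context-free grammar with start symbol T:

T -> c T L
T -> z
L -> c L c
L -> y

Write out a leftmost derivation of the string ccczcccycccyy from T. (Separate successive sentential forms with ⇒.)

T ⇒ cTL ⇒ ccTLL ⇒ cccTLLL ⇒ ccczLLL ⇒ ccczcLcLL ⇒ ccczccLccLL ⇒ ccczcccLcccLL ⇒ ccczcccycccLL ⇒ ccczcccycccyL ⇒ ccczcccycccyy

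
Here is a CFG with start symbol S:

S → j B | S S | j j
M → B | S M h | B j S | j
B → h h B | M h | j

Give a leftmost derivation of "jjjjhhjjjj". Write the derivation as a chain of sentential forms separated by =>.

S => SS => SSS => jBSS => jMhSS => jSMhhSS => jjBMhhSS => jjjMhhSS => jjjjhhSS => jjjjhhjjS => jjjjhhjjjj

S => SS   [S → S S]
SS => SSS   [S → S S]
SSS => jBSS   [S → j B]
jBSS => jMhSS   [B → M h]
jMhSS => jSMhhSS   [M → S M h]
jSMhhSS => jjBMhhSS   [S → j B]
jjBMhhSS => jjjMhhSS   [B → j]
jjjMhhSS => jjjjhhSS   [M → j]
jjjjhhSS => jjjjhhjjS   [S → j j]
jjjjhhjjS => jjjjhhjjjj   [S → j j]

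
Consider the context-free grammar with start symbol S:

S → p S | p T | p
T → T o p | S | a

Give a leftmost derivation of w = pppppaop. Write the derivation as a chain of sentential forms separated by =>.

S=>pT=>pTop=>pSop=>ppSop=>pppSop=>ppppSop=>pppppTop=>pppppaop

S => pT   [S → p T]
pT => pTop   [T → T o p]
pTop => pSop   [T → S]
pSop => ppSop   [S → p S]
ppSop => pppSop   [S → p S]
pppSop => ppppSop   [S → p S]
ppppSop => pppppTop   [S → p T]
pppppTop => pppppaop   [T → a]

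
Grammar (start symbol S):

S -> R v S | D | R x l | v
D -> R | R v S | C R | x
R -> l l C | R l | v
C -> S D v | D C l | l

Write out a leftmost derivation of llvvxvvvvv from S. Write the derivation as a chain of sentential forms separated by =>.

S => RvS => llCvS => llSDvvS => llvDvvS => llvCRvvS => llvSDvRvvS => llvvDvRvvS => llvvxvRvvS => llvvxvvvvS => llvvxvvvvv

S => RvS   [S -> R v S]
RvS => llCvS   [R -> l l C]
llCvS => llSDvvS   [C -> S D v]
llSDvvS => llvDvvS   [S -> v]
llvDvvS => llvCRvvS   [D -> C R]
llvCRvvS => llvSDvRvvS   [C -> S D v]
llvSDvRvvS => llvvDvRvvS   [S -> v]
llvvDvRvvS => llvvxvRvvS   [D -> x]
llvvxvRvvS => llvvxvvvvS   [R -> v]
llvvxvvvvS => llvvxvvvvv   [S -> v]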